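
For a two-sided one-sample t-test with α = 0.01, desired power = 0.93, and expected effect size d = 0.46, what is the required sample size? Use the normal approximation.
n = 78

Sample size formula (one-sample t-test, normal approximation):
n = ((z_{α/2} + z_β) / d)²

z_{α/2} = 2.576 (for α = 0.01, two-sided)
z_β = 1.476 (for power = 0.93)
d = 0.46

n = ((2.576 + 1.476) / 0.46)²
n = (8.809)²
n ≈ 77.60
Round up to the next whole number: n = 78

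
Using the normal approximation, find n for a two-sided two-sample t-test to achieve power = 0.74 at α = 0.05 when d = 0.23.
n = 257 per group

Sample size formula (two-sample t-test, normal approximation):
n = 2 · ((z_{α/2} + z_β) / d)²

z_{α/2} = 1.960 (for α = 0.05, two-sided)
z_β = 0.643 (for power = 0.74)
d = 0.23

n = 2 · ((1.960 + 0.643) / 0.23)²
n = 2 · (11.317)²
n ≈ 256.15
Round up to the next whole number: n = 257 per group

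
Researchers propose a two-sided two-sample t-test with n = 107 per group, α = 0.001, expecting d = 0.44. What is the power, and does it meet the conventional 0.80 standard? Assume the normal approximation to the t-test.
Power ≈ 0.47; the study is underpowered (power < 0.80)

Power calculation (two-sample t-test, normal approximation):
z_β = d · √(n/2) - z_{α/2}
z_β = 0.44 · √(107/2) - 3.291
z_β = 0.44 · 7.314 - 3.291
z_β = -0.072

Power = Φ(z_β) = Φ(-0.072) ≈ 0.471

Effect size d = 0.44 is small by Cohen's convention (0.2/0.5/0.8).

Threshold: power ≥ 0.80 is conventionally adequate.
Power ≈ 0.47 → the study is underpowered (power < 0.80).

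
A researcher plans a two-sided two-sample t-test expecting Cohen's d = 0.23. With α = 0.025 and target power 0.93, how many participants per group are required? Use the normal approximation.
n = 523 per group

Sample size formula (two-sample t-test, normal approximation):
n = 2 · ((z_{α/2} + z_β) / d)²

z_{α/2} = 2.241 (for α = 0.025, two-sided)
z_β = 1.476 (for power = 0.93)
d = 0.23

n = 2 · ((2.241 + 1.476) / 0.23)²
n = 2 · (16.161)²
n ≈ 522.36
Round up to the next whole number: n = 523 per group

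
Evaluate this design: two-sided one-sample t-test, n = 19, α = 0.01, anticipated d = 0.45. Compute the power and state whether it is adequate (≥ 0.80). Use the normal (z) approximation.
Power ≈ 0.27; the study is underpowered (power < 0.80)

Power calculation (one-sample t-test, normal approximation):
z_β = d · √n - z_{α/2}
z_β = 0.45 · √19 - 2.576
z_β = 0.45 · 4.359 - 2.576
z_β = -0.614

Power = Φ(z_β) = Φ(-0.614) ≈ 0.270

Effect size d = 0.45 is small by Cohen's convention (0.2/0.5/0.8).

Threshold: power ≥ 0.80 is conventionally adequate.
Power ≈ 0.27 → the study is underpowered (power < 0.80).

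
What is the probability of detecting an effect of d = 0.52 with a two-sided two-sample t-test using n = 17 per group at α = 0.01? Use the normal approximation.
Power ≈ 0.14

Power calculation (two-sample t-test, normal approximation):
z_β = d · √(n/2) - z_{α/2}
z_β = 0.52 · √(17/2) - 2.576
z_β = 0.52 · 2.915 - 2.576
z_β = -1.060

Power = Φ(z_β) = Φ(-1.060) ≈ 0.145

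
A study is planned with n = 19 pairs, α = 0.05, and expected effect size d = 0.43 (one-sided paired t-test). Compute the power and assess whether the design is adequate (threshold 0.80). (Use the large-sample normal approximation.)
Power ≈ 0.59; the study is underpowered (power < 0.80)

Power calculation (paired t-test, normal approximation):
z_β = d · √n - z_α
z_β = 0.43 · √19 - 1.645
z_β = 0.43 · 4.359 - 1.645
z_β = 0.229

Power = Φ(z_β) = Φ(0.229) ≈ 0.591

Effect size d = 0.43 is small by Cohen's convention (0.2/0.5/0.8).

Threshold: power ≥ 0.80 is conventionally adequate.
Power ≈ 0.59 → the study is underpowered (power < 0.80).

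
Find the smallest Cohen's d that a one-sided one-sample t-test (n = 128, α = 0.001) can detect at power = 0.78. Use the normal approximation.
d ≈ 0.34

Minimum detectable effect (one-sample t-test, normal approximation):
d = (z_α + z_β) / √n
d = (3.090 + 0.772) / √128
d = 3.862 / 11.314
d ≈ 0.34

By Cohen's convention (0.2 small / 0.5 medium / 0.8 large): small effect.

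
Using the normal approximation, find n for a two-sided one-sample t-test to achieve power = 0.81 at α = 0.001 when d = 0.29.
n = 207

Sample size formula (one-sample t-test, normal approximation):
n = ((z_{α/2} + z_β) / d)²

z_{α/2} = 3.291 (for α = 0.001, two-sided)
z_β = 0.878 (for power = 0.81)
d = 0.29

n = ((3.291 + 0.878) / 0.29)²
n = (14.376)²
n ≈ 206.67
Round up to the next whole number: n = 207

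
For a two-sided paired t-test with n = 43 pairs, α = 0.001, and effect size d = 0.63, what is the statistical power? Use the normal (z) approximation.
Power ≈ 0.80

Power calculation (paired t-test, normal approximation):
z_β = d · √n - z_{α/2}
z_β = 0.63 · √43 - 3.291
z_β = 0.63 · 6.557 - 3.291
z_β = 0.841

Power = Φ(z_β) = Φ(0.841) ≈ 0.800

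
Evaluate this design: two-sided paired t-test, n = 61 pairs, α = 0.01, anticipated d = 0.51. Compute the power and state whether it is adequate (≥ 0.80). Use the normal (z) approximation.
Power ≈ 0.92; the study is adequately powered (power ≥ 0.80)

Power calculation (paired t-test, normal approximation):
z_β = d · √n - z_{α/2}
z_β = 0.51 · √61 - 2.576
z_β = 0.51 · 7.810 - 2.576
z_β = 1.407

Power = Φ(z_β) = Φ(1.407) ≈ 0.920

Effect size d = 0.51 is medium by Cohen's convention (0.2/0.5/0.8).

Threshold: power ≥ 0.80 is conventionally adequate.
Power ≈ 0.92 → the study is adequately powered (power ≥ 0.80).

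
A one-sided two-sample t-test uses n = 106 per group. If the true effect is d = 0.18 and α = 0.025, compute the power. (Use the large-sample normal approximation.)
Power ≈ 0.26

Power calculation (two-sample t-test, normal approximation):
z_β = d · √(n/2) - z_α
z_β = 0.18 · √(106/2) - 1.960
z_β = 0.18 · 7.280 - 1.960
z_β = -0.650

Power = Φ(z_β) = Φ(-0.650) ≈ 0.258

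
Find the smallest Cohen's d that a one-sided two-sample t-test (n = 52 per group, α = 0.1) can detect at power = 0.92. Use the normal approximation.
d ≈ 0.53

Minimum detectable effect (two-sample t-test, normal approximation):
d = (z_α + z_β) / √(n/2)
d = (1.282 + 1.405) / √(52/2)
d = 2.687 / 5.099
d ≈ 0.53

By Cohen's convention (0.2 small / 0.5 medium / 0.8 large): medium effect.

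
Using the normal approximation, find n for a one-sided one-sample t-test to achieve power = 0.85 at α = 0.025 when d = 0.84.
n = 13

Sample size formula (one-sample t-test, normal approximation):
n = ((z_α + z_β) / d)²

z_α = 1.960 (for α = 0.025, one-sided)
z_β = 1.036 (for power = 0.85)
d = 0.84

n = ((1.960 + 1.036) / 0.84)²
n = (3.567)²
n ≈ 12.72
Round up to the next whole number: n = 13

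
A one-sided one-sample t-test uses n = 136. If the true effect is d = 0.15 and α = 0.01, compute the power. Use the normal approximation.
Power ≈ 0.28

Power calculation (one-sample t-test, normal approximation):
z_β = d · √n - z_α
z_β = 0.15 · √136 - 2.326
z_β = 0.15 · 11.662 - 2.326
z_β = -0.577

Power = Φ(z_β) = Φ(-0.577) ≈ 0.282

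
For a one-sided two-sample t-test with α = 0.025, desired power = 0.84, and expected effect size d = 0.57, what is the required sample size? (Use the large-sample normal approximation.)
n = 54 per group

Sample size formula (two-sample t-test, normal approximation):
n = 2 · ((z_α + z_β) / d)²

z_α = 1.960 (for α = 0.025, one-sided)
z_β = 0.994 (for power = 0.84)
d = 0.57

n = 2 · ((1.960 + 0.994) / 0.57)²
n = 2 · (5.182)²
n ≈ 53.71
Round up to the next whole number: n = 54 per group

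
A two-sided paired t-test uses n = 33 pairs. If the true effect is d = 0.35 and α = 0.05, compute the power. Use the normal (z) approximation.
Power ≈ 0.52

Power calculation (paired t-test, normal approximation):
z_β = d · √n - z_{α/2}
z_β = 0.35 · √33 - 1.960
z_β = 0.35 · 5.745 - 1.960
z_β = 0.051

Power = Φ(z_β) = Φ(0.051) ≈ 0.520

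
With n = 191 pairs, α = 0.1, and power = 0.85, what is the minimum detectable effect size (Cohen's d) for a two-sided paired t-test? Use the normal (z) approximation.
d ≈ 0.19

Minimum detectable effect (paired t-test, normal approximation):
d = (z_{α/2} + z_β) / √n
d = (1.645 + 1.036) / √191
d = 2.681 / 13.820
d ≈ 0.19

By Cohen's convention (0.2 small / 0.5 medium / 0.8 large): very small effect.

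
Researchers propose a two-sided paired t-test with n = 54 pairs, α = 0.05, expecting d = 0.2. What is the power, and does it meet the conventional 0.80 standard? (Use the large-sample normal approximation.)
Power ≈ 0.31; the study is underpowered (power < 0.80)

Power calculation (paired t-test, normal approximation):
z_β = d · √n - z_{α/2}
z_β = 0.2 · √54 - 1.960
z_β = 0.2 · 7.348 - 1.960
z_β = -0.490

Power = Φ(z_β) = Φ(-0.490) ≈ 0.312

Effect size d = 0.2 is small by Cohen's convention (0.2/0.5/0.8).

Threshold: power ≥ 0.80 is conventionally adequate.
Power ≈ 0.31 → the study is underpowered (power < 0.80).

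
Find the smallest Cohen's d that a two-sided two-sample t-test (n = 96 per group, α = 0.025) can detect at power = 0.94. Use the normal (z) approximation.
d ≈ 0.55

Minimum detectable effect (two-sample t-test, normal approximation):
d = (z_{α/2} + z_β) / √(n/2)
d = (2.241 + 1.555) / √(96/2)
d = 3.796 / 6.928
d ≈ 0.55

By Cohen's convention (0.2 small / 0.5 medium / 0.8 large): medium effect.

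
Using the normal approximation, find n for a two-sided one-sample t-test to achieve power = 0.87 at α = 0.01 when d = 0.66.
n = 32

Sample size formula (one-sample t-test, normal approximation):
n = ((z_{α/2} + z_β) / d)²

z_{α/2} = 2.576 (for α = 0.01, two-sided)
z_β = 1.126 (for power = 0.87)
d = 0.66

n = ((2.576 + 1.126) / 0.66)²
n = (5.609)²
n ≈ 31.46
Round up to the next whole number: n = 32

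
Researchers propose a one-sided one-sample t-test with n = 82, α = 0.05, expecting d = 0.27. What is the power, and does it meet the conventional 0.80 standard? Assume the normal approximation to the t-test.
Power ≈ 0.79; the study is underpowered (power < 0.80)

Power calculation (one-sample t-test, normal approximation):
z_β = d · √n - z_α
z_β = 0.27 · √82 - 1.645
z_β = 0.27 · 9.055 - 1.645
z_β = 0.800

Power = Φ(z_β) = Φ(0.800) ≈ 0.788

Effect size d = 0.27 is small by Cohen's convention (0.2/0.5/0.8).

Threshold: power ≥ 0.80 is conventionally adequate.
Power ≈ 0.79 → the study is underpowered (power < 0.80).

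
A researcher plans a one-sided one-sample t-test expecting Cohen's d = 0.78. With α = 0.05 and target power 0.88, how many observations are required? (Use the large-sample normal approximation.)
n = 14

Sample size formula (one-sample t-test, normal approximation):
n = ((z_α + z_β) / d)²

z_α = 1.645 (for α = 0.05, one-sided)
z_β = 1.175 (for power = 0.88)
d = 0.78

n = ((1.645 + 1.175) / 0.78)²
n = (3.615)²
n ≈ 13.07
Round up to the next whole number: n = 14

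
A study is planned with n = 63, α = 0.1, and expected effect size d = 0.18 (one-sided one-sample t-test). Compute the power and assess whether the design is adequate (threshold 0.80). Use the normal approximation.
Power ≈ 0.56; the study is underpowered (power < 0.80)

Power calculation (one-sample t-test, normal approximation):
z_β = d · √n - z_α
z_β = 0.18 · √63 - 1.282
z_β = 0.18 · 7.937 - 1.282
z_β = 0.147

Power = Φ(z_β) = Φ(0.147) ≈ 0.558

Effect size d = 0.18 is very small by Cohen's convention (0.2/0.5/0.8).

Threshold: power ≥ 0.80 is conventionally adequate.
Power ≈ 0.56 → the study is underpowered (power < 0.80).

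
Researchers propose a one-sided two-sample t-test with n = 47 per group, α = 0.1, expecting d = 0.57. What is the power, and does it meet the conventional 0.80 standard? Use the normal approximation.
Power ≈ 0.93; the study is adequately powered (power ≥ 0.80)

Power calculation (two-sample t-test, normal approximation):
z_β = d · √(n/2) - z_α
z_β = 0.57 · √(47/2) - 1.282
z_β = 0.57 · 4.848 - 1.282
z_β = 1.482

Power = Φ(z_β) = Φ(1.482) ≈ 0.931

Effect size d = 0.57 is medium by Cohen's convention (0.2/0.5/0.8).

Threshold: power ≥ 0.80 is conventionally adequate.
Power ≈ 0.93 → the study is adequately powered (power ≥ 0.80).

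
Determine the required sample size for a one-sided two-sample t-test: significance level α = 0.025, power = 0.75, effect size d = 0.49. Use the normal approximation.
n = 58 per group

Sample size formula (two-sample t-test, normal approximation):
n = 2 · ((z_α + z_β) / d)²

z_α = 1.960 (for α = 0.025, one-sided)
z_β = 0.674 (for power = 0.75)
d = 0.49

n = 2 · ((1.960 + 0.674) / 0.49)²
n = 2 · (5.376)²
n ≈ 57.80
Round up to the next whole number: n = 58 per group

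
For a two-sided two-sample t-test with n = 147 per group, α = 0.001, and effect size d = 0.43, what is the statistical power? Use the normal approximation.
Power ≈ 0.65

Power calculation (two-sample t-test, normal approximation):
z_β = d · √(n/2) - z_{α/2}
z_β = 0.43 · √(147/2) - 3.291
z_β = 0.43 · 8.573 - 3.291
z_β = 0.396

Power = Φ(z_β) = Φ(0.396) ≈ 0.654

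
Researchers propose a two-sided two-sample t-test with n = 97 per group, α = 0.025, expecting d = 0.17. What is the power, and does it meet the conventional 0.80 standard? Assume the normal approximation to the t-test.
Power ≈ 0.15; the study is underpowered (power < 0.80)

Power calculation (two-sample t-test, normal approximation):
z_β = d · √(n/2) - z_{α/2}
z_β = 0.17 · √(97/2) - 2.241
z_β = 0.17 · 6.964 - 2.241
z_β = -1.057

Power = Φ(z_β) = Φ(-1.057) ≈ 0.145

Effect size d = 0.17 is very small by Cohen's convention (0.2/0.5/0.8).

Threshold: power ≥ 0.80 is conventionally adequate.
Power ≈ 0.15 → the study is underpowered (power < 0.80).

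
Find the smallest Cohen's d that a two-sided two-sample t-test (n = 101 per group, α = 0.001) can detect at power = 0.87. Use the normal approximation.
d ≈ 0.62

Minimum detectable effect (two-sample t-test, normal approximation):
d = (z_{α/2} + z_β) / √(n/2)
d = (3.291 + 1.126) / √(101/2)
d = 4.417 / 7.106
d ≈ 0.62

By Cohen's convention (0.2 small / 0.5 medium / 0.8 large): medium effect.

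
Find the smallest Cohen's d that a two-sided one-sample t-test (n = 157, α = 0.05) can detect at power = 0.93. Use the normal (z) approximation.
d ≈ 0.27

Minimum detectable effect (one-sample t-test, normal approximation):
d = (z_{α/2} + z_β) / √n
d = (1.960 + 1.476) / √157
d = 3.436 / 12.530
d ≈ 0.27

By Cohen's convention (0.2 small / 0.5 medium / 0.8 large): small effect.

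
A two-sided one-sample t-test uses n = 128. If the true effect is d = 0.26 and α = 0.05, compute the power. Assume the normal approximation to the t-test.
Power ≈ 0.84

Power calculation (one-sample t-test, normal approximation):
z_β = d · √n - z_{α/2}
z_β = 0.26 · √128 - 1.960
z_β = 0.26 · 11.314 - 1.960
z_β = 0.982

Power = Φ(z_β) = Φ(0.982) ≈ 0.837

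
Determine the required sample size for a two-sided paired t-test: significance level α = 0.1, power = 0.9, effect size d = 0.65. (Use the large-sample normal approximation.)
n = 21 pairs

Sample size formula (paired t-test, normal approximation):
n = ((z_{α/2} + z_β) / d)²

z_{α/2} = 1.645 (for α = 0.1, two-sided)
z_β = 1.282 (for power = 0.9)
d = 0.65

n = ((1.645 + 1.282) / 0.65)²
n = (4.503)²
n ≈ 20.28
Round up to the next whole number: n = 21 pairs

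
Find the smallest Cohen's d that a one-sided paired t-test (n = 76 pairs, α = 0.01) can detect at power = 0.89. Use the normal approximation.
d ≈ 0.41

Minimum detectable effect (paired t-test, normal approximation):
d = (z_α + z_β) / √n
d = (2.326 + 1.227) / √76
d = 3.553 / 8.718
d ≈ 0.41

By Cohen's convention (0.2 small / 0.5 medium / 0.8 large): small effect.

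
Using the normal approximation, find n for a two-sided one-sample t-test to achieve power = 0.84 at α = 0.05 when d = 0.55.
n = 29

Sample size formula (one-sample t-test, normal approximation):
n = ((z_{α/2} + z_β) / d)²

z_{α/2} = 1.960 (for α = 0.05, two-sided)
z_β = 0.994 (for power = 0.84)
d = 0.55

n = ((1.960 + 0.994) / 0.55)²
n = (5.371)²
n ≈ 28.85
Round up to the next whole number: n = 29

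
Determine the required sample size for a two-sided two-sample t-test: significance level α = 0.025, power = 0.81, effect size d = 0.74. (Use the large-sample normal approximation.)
n = 36 per group

Sample size formula (two-sample t-test, normal approximation):
n = 2 · ((z_{α/2} + z_β) / d)²

z_{α/2} = 2.241 (for α = 0.025, two-sided)
z_β = 0.878 (for power = 0.81)
d = 0.74

n = 2 · ((2.241 + 0.878) / 0.74)²
n = 2 · (4.215)²
n ≈ 35.53
Round up to the next whole number: n = 36 per group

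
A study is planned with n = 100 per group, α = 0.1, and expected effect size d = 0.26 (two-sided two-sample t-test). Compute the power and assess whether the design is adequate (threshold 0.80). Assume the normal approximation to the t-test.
Power ≈ 0.58; the study is underpowered (power < 0.80)

Power calculation (two-sample t-test, normal approximation):
z_β = d · √(n/2) - z_{α/2}
z_β = 0.26 · √(100/2) - 1.645
z_β = 0.26 · 7.071 - 1.645
z_β = 0.194

Power = Φ(z_β) = Φ(0.194) ≈ 0.577

Effect size d = 0.26 is small by Cohen's convention (0.2/0.5/0.8).

Threshold: power ≥ 0.80 is conventionally adequate.
Power ≈ 0.58 → the study is underpowered (power < 0.80).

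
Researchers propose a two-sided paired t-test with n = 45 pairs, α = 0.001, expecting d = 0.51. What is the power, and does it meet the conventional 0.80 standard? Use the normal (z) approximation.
Power ≈ 0.55; the study is underpowered (power < 0.80)

Power calculation (paired t-test, normal approximation):
z_β = d · √n - z_{α/2}
z_β = 0.51 · √45 - 3.291
z_β = 0.51 · 6.708 - 3.291
z_β = 0.131

Power = Φ(z_β) = Φ(0.131) ≈ 0.552

Effect size d = 0.51 is medium by Cohen's convention (0.2/0.5/0.8).

Threshold: power ≥ 0.80 is conventionally adequate.
Power ≈ 0.55 → the study is underpowered (power < 0.80).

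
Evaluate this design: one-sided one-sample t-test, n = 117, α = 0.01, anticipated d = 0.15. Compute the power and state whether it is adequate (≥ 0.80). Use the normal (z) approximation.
Power ≈ 0.24; the study is underpowered (power < 0.80)

Power calculation (one-sample t-test, normal approximation):
z_β = d · √n - z_α
z_β = 0.15 · √117 - 2.326
z_β = 0.15 · 10.817 - 2.326
z_β = -0.704

Power = Φ(z_β) = Φ(-0.704) ≈ 0.241

Effect size d = 0.15 is very small by Cohen's convention (0.2/0.5/0.8).

Threshold: power ≥ 0.80 is conventionally adequate.
Power ≈ 0.24 → the study is underpowered (power < 0.80).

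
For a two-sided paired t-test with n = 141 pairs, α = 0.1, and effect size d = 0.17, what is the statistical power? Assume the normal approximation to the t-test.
Power ≈ 0.65

Power calculation (paired t-test, normal approximation):
z_β = d · √n - z_{α/2}
z_β = 0.17 · √141 - 1.645
z_β = 0.17 · 11.874 - 1.645
z_β = 0.374

Power = Φ(z_β) = Φ(0.374) ≈ 0.646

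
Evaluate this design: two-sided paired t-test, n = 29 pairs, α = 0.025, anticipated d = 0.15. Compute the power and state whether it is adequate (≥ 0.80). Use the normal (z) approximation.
Power ≈ 0.08; the study is underpowered (power < 0.80)

Power calculation (paired t-test, normal approximation):
z_β = d · √n - z_{α/2}
z_β = 0.15 · √29 - 2.241
z_β = 0.15 · 5.385 - 2.241
z_β = -1.434

Power = Φ(z_β) = Φ(-1.434) ≈ 0.076

Effect size d = 0.15 is very small by Cohen's convention (0.2/0.5/0.8).

Threshold: power ≥ 0.80 is conventionally adequate.
Power ≈ 0.08 → the study is underpowered (power < 0.80).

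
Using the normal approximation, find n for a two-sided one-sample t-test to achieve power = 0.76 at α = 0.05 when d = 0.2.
n = 178

Sample size formula (one-sample t-test, normal approximation):
n = ((z_{α/2} + z_β) / d)²

z_{α/2} = 1.960 (for α = 0.05, two-sided)
z_β = 0.706 (for power = 0.76)
d = 0.2

n = ((1.960 + 0.706) / 0.2)²
n = (13.330)²
n ≈ 177.69
Round up to the next whole number: n = 178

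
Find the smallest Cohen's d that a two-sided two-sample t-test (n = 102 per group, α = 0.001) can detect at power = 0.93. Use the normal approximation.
d ≈ 0.67

Minimum detectable effect (two-sample t-test, normal approximation):
d = (z_{α/2} + z_β) / √(n/2)
d = (3.291 + 1.476) / √(102/2)
d = 4.766 / 7.141
d ≈ 0.67

By Cohen's convention (0.2 small / 0.5 medium / 0.8 large): medium effect.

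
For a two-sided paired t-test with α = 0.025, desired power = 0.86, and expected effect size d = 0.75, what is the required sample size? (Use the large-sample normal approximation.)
n = 20 pairs

Sample size formula (paired t-test, normal approximation):
n = ((z_{α/2} + z_β) / d)²

z_{α/2} = 2.241 (for α = 0.025, two-sided)
z_β = 1.080 (for power = 0.86)
d = 0.75

n = ((2.241 + 1.080) / 0.75)²
n = (4.428)²
n ≈ 19.61
Round up to the next whole number: n = 20 pairs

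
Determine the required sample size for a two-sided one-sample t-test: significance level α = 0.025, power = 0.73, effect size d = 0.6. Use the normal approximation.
n = 23

Sample size formula (one-sample t-test, normal approximation):
n = ((z_{α/2} + z_β) / d)²

z_{α/2} = 2.241 (for α = 0.025, two-sided)
z_β = 0.613 (for power = 0.73)
d = 0.6

n = ((2.241 + 0.613) / 0.6)²
n = (4.757)²
n ≈ 22.63
Round up to the next whole number: n = 23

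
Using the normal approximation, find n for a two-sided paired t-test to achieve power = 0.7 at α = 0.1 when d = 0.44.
n = 25 pairs

Sample size formula (paired t-test, normal approximation):
n = ((z_{α/2} + z_β) / d)²

z_{α/2} = 1.645 (for α = 0.1, two-sided)
z_β = 0.524 (for power = 0.7)
d = 0.44

n = ((1.645 + 0.524) / 0.44)²
n = (4.930)²
n ≈ 24.30
Round up to the next whole number: n = 25 pairs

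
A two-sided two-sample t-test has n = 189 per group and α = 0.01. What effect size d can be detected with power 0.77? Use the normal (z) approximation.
d ≈ 0.34

Minimum detectable effect (two-sample t-test, normal approximation):
d = (z_{α/2} + z_β) / √(n/2)
d = (2.576 + 0.739) / √(189/2)
d = 3.315 / 9.721
d ≈ 0.34

By Cohen's convention (0.2 small / 0.5 medium / 0.8 large): small effect.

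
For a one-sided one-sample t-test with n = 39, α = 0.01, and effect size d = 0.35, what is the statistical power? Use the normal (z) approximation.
Power ≈ 0.44

Power calculation (one-sample t-test, normal approximation):
z_β = d · √n - z_α
z_β = 0.35 · √39 - 2.326
z_β = 0.35 · 6.245 - 2.326
z_β = -0.141

Power = Φ(z_β) = Φ(-0.141) ≈ 0.444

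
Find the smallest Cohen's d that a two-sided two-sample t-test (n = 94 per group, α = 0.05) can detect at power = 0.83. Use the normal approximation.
d ≈ 0.43

Minimum detectable effect (two-sample t-test, normal approximation):
d = (z_{α/2} + z_β) / √(n/2)
d = (1.960 + 0.954) / √(94/2)
d = 2.914 / 6.856
d ≈ 0.43

By Cohen's convention (0.2 small / 0.5 medium / 0.8 large): small effect.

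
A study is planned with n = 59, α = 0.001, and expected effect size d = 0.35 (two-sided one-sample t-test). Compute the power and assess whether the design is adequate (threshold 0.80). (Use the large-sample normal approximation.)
Power ≈ 0.27; the study is underpowered (power < 0.80)

Power calculation (one-sample t-test, normal approximation):
z_β = d · √n - z_{α/2}
z_β = 0.35 · √59 - 3.291
z_β = 0.35 · 7.681 - 3.291
z_β = -0.602

Power = Φ(z_β) = Φ(-0.602) ≈ 0.274

Effect size d = 0.35 is small by Cohen's convention (0.2/0.5/0.8).

Threshold: power ≥ 0.80 is conventionally adequate.
Power ≈ 0.27 → the study is underpowered (power < 0.80).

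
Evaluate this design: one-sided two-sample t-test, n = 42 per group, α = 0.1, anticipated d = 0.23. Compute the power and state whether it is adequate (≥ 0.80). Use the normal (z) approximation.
Power ≈ 0.41; the study is underpowered (power < 0.80)

Power calculation (two-sample t-test, normal approximation):
z_β = d · √(n/2) - z_α
z_β = 0.23 · √(42/2) - 1.282
z_β = 0.23 · 4.583 - 1.282
z_β = -0.228

Power = Φ(z_β) = Φ(-0.228) ≈ 0.410

Effect size d = 0.23 is small by Cohen's convention (0.2/0.5/0.8).

Threshold: power ≥ 0.80 is conventionally adequate.
Power ≈ 0.41 → the study is underpowered (power < 0.80).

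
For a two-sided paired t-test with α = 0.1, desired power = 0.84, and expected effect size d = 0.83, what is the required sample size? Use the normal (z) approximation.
n = 11 pairs

Sample size formula (paired t-test, normal approximation):
n = ((z_{α/2} + z_β) / d)²

z_{α/2} = 1.645 (for α = 0.1, two-sided)
z_β = 0.994 (for power = 0.84)
d = 0.83

n = ((1.645 + 0.994) / 0.83)²
n = (3.180)²
n ≈ 10.11
Round up to the next whole number: n = 11 pairs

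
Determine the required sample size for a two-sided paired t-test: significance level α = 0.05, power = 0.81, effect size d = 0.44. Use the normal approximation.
n = 42 pairs

Sample size formula (paired t-test, normal approximation):
n = ((z_{α/2} + z_β) / d)²

z_{α/2} = 1.960 (for α = 0.05, two-sided)
z_β = 0.878 (for power = 0.81)
d = 0.44

n = ((1.960 + 0.878) / 0.44)²
n = (6.450)²
n ≈ 41.60
Round up to the next whole number: n = 42 pairs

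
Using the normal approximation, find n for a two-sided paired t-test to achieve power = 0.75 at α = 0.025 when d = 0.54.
n = 30 pairs

Sample size formula (paired t-test, normal approximation):
n = ((z_{α/2} + z_β) / d)²

z_{α/2} = 2.241 (for α = 0.025, two-sided)
z_β = 0.674 (for power = 0.75)
d = 0.54

n = ((2.241 + 0.674) / 0.54)²
n = (5.398)²
n ≈ 29.14
Round up to the next whole number: n = 30 pairs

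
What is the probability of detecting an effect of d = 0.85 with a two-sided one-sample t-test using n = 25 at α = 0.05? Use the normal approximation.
Power ≈ 0.99

Power calculation (one-sample t-test, normal approximation):
z_β = d · √n - z_{α/2}
z_β = 0.85 · √25 - 1.960
z_β = 0.85 · 5.000 - 1.960
z_β = 2.290

Power = Φ(z_β) = Φ(2.290) ≈ 0.989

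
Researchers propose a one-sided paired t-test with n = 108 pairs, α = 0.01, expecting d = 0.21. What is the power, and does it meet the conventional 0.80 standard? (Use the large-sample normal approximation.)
Power ≈ 0.44; the study is underpowered (power < 0.80)

Power calculation (paired t-test, normal approximation):
z_β = d · √n - z_α
z_β = 0.21 · √108 - 2.326
z_β = 0.21 · 10.392 - 2.326
z_β = -0.144

Power = Φ(z_β) = Φ(-0.144) ≈ 0.443

Effect size d = 0.21 is small by Cohen's convention (0.2/0.5/0.8).

Threshold: power ≥ 0.80 is conventionally adequate.
Power ≈ 0.44 → the study is underpowered (power < 0.80).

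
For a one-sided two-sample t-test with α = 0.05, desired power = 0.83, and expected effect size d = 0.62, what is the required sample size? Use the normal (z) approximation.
n = 36 per group

Sample size formula (two-sample t-test, normal approximation):
n = 2 · ((z_α + z_β) / d)²

z_α = 1.645 (for α = 0.05, one-sided)
z_β = 0.954 (for power = 0.83)
d = 0.62

n = 2 · ((1.645 + 0.954) / 0.62)²
n = 2 · (4.192)²
n ≈ 35.15
Round up to the next whole number: n = 36 per group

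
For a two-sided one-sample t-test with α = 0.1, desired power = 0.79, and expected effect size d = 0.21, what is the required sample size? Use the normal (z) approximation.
n = 137

Sample size formula (one-sample t-test, normal approximation):
n = ((z_{α/2} + z_β) / d)²

z_{α/2} = 1.645 (for α = 0.1, two-sided)
z_β = 0.806 (for power = 0.79)
d = 0.21

n = ((1.645 + 0.806) / 0.21)²
n = (11.671)²
n ≈ 136.21
Round up to the next whole number: n = 137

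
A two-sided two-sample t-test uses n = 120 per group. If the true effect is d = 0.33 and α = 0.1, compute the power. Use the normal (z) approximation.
Power ≈ 0.82

Power calculation (two-sample t-test, normal approximation):
z_β = d · √(n/2) - z_{α/2}
z_β = 0.33 · √(120/2) - 1.645
z_β = 0.33 · 7.746 - 1.645
z_β = 0.911

Power = Φ(z_β) = Φ(0.911) ≈ 0.819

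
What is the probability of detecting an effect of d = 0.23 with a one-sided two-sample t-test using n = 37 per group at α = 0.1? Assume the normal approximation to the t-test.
Power ≈ 0.39

Power calculation (two-sample t-test, normal approximation):
z_β = d · √(n/2) - z_α
z_β = 0.23 · √(37/2) - 1.282
z_β = 0.23 · 4.301 - 1.282
z_β = -0.292

Power = Φ(z_β) = Φ(-0.292) ≈ 0.385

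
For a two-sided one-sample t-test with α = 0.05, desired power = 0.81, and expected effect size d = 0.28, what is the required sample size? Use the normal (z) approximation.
n = 103

Sample size formula (one-sample t-test, normal approximation):
n = ((z_{α/2} + z_β) / d)²

z_{α/2} = 1.960 (for α = 0.05, two-sided)
z_β = 0.878 (for power = 0.81)
d = 0.28

n = ((1.960 + 0.878) / 0.28)²
n = (10.136)²
n ≈ 102.74
Round up to the next whole number: n = 103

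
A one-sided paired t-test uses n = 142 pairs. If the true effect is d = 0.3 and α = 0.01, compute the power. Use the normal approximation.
Power ≈ 0.89

Power calculation (paired t-test, normal approximation):
z_β = d · √n - z_α
z_β = 0.3 · √142 - 2.326
z_β = 0.3 · 11.916 - 2.326
z_β = 1.249

Power = Φ(z_β) = Φ(1.249) ≈ 0.894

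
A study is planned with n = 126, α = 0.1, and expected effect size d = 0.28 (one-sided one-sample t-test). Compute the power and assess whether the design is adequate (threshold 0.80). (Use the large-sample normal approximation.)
Power ≈ 0.97; the study is adequately powered (power ≥ 0.80)

Power calculation (one-sample t-test, normal approximation):
z_β = d · √n - z_α
z_β = 0.28 · √126 - 1.282
z_β = 0.28 · 11.225 - 1.282
z_β = 1.861

Power = Φ(z_β) = Φ(1.861) ≈ 0.969

Effect size d = 0.28 is small by Cohen's convention (0.2/0.5/0.8).

Threshold: power ≥ 0.80 is conventionally adequate.
Power ≈ 0.97 → the study is adequately powered (power ≥ 0.80).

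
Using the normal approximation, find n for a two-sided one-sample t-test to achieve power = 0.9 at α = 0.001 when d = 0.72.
n = 41

Sample size formula (one-sample t-test, normal approximation):
n = ((z_{α/2} + z_β) / d)²

z_{α/2} = 3.291 (for α = 0.001, two-sided)
z_β = 1.282 (for power = 0.9)
d = 0.72

n = ((3.291 + 1.282) / 0.72)²
n = (6.351)²
n ≈ 40.34
Round up to the next whole number: n = 41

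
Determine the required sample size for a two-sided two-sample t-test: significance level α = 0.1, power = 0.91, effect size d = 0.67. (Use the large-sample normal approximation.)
n = 40 per group

Sample size formula (two-sample t-test, normal approximation):
n = 2 · ((z_{α/2} + z_β) / d)²

z_{α/2} = 1.645 (for α = 0.1, two-sided)
z_β = 1.341 (for power = 0.91)
d = 0.67

n = 2 · ((1.645 + 1.341) / 0.67)²
n = 2 · (4.457)²
n ≈ 39.73
Round up to the next whole number: n = 40 per group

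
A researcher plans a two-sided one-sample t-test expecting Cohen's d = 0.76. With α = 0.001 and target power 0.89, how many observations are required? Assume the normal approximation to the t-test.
n = 36

Sample size formula (one-sample t-test, normal approximation):
n = ((z_{α/2} + z_β) / d)²

z_{α/2} = 3.291 (for α = 0.001, two-sided)
z_β = 1.227 (for power = 0.89)
d = 0.76

n = ((3.291 + 1.227) / 0.76)²
n = (5.945)²
n ≈ 35.34
Round up to the next whole number: n = 36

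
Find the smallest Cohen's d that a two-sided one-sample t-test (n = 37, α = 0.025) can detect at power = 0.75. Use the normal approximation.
d ≈ 0.48

Minimum detectable effect (one-sample t-test, normal approximation):
d = (z_{α/2} + z_β) / √n
d = (2.241 + 0.674) / √37
d = 2.916 / 6.083
d ≈ 0.48

By Cohen's convention (0.2 small / 0.5 medium / 0.8 large): small effect.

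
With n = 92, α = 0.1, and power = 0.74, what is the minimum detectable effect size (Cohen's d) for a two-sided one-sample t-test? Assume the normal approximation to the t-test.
d ≈ 0.24

Minimum detectable effect (one-sample t-test, normal approximation):
d = (z_{α/2} + z_β) / √n
d = (1.645 + 0.643) / √92
d = 2.288 / 9.592
d ≈ 0.24

By Cohen's convention (0.2 small / 0.5 medium / 0.8 large): small effect.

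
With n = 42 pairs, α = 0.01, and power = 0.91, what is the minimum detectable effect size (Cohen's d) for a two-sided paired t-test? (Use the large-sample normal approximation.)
d ≈ 0.60

Minimum detectable effect (paired t-test, normal approximation):
d = (z_{α/2} + z_β) / √n
d = (2.576 + 1.341) / √42
d = 3.917 / 6.481
d ≈ 0.60

By Cohen's convention (0.2 small / 0.5 medium / 0.8 large): medium effect.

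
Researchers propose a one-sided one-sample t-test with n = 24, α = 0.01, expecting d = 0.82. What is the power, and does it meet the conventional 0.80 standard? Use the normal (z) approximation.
Power ≈ 0.95; the study is adequately powered (power ≥ 0.80)

Power calculation (one-sample t-test, normal approximation):
z_β = d · √n - z_α
z_β = 0.82 · √24 - 2.326
z_β = 0.82 · 4.899 - 2.326
z_β = 1.691

Power = Φ(z_β) = Φ(1.691) ≈ 0.955

Effect size d = 0.82 is large by Cohen's convention (0.2/0.5/0.8).

Threshold: power ≥ 0.80 is conventionally adequate.
Power ≈ 0.95 → the study is adequately powered (power ≥ 0.80).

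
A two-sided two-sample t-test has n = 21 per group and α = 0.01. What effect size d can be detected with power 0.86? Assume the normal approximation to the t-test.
d ≈ 1.13

Minimum detectable effect (two-sample t-test, normal approximation):
d = (z_{α/2} + z_β) / √(n/2)
d = (2.576 + 1.080) / √(21/2)
d = 3.656 / 3.240
d ≈ 1.13

By Cohen's convention (0.2 small / 0.5 medium / 0.8 large): large effect.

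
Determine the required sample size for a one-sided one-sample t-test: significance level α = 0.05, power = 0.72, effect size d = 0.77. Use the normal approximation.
n = 9

Sample size formula (one-sample t-test, normal approximation):
n = ((z_α + z_β) / d)²

z_α = 1.645 (for α = 0.05, one-sided)
z_β = 0.583 (for power = 0.72)
d = 0.77

n = ((1.645 + 0.583) / 0.77)²
n = (2.894)²
n ≈ 8.38
Round up to the next whole number: n = 9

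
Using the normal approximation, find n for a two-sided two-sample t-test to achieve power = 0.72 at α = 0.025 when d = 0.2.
n = 399 per group

Sample size formula (two-sample t-test, normal approximation):
n = 2 · ((z_{α/2} + z_β) / d)²

z_{α/2} = 2.241 (for α = 0.025, two-sided)
z_β = 0.583 (for power = 0.72)
d = 0.2

n = 2 · ((2.241 + 0.583) / 0.2)²
n = 2 · (14.120)²
n ≈ 398.75
Round up to the next whole number: n = 399 per group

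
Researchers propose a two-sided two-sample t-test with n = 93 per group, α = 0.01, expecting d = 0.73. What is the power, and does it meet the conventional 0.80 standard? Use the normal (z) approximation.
Power ≈ 0.99; the study is adequately powered (power ≥ 0.80)

Power calculation (two-sample t-test, normal approximation):
z_β = d · √(n/2) - z_{α/2}
z_β = 0.73 · √(93/2) - 2.576
z_β = 0.73 · 6.819 - 2.576
z_β = 2.402

Power = Φ(z_β) = Φ(2.402) ≈ 0.992

Effect size d = 0.73 is medium by Cohen's convention (0.2/0.5/0.8).

Threshold: power ≥ 0.80 is conventionally adequate.
Power ≈ 0.99 → the study is adequately powered (power ≥ 0.80).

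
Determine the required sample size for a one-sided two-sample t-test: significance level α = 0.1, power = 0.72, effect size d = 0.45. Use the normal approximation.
n = 35 per group

Sample size formula (two-sample t-test, normal approximation):
n = 2 · ((z_α + z_β) / d)²

z_α = 1.282 (for α = 0.1, one-sided)
z_β = 0.583 (for power = 0.72)
d = 0.45

n = 2 · ((1.282 + 0.583) / 0.45)²
n = 2 · (4.144)²
n ≈ 34.35
Round up to the next whole number: n = 35 per group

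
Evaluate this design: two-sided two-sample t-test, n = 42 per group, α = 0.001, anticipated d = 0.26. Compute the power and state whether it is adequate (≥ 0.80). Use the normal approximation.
Power ≈ 0.02; the study is underpowered (power < 0.80)

Power calculation (two-sample t-test, normal approximation):
z_β = d · √(n/2) - z_{α/2}
z_β = 0.26 · √(42/2) - 3.291
z_β = 0.26 · 4.583 - 3.291
z_β = -2.099

Power = Φ(z_β) = Φ(-2.099) ≈ 0.018

Effect size d = 0.26 is small by Cohen's convention (0.2/0.5/0.8).

Threshold: power ≥ 0.80 is conventionally adequate.
Power ≈ 0.02 → the study is underpowered (power < 0.80).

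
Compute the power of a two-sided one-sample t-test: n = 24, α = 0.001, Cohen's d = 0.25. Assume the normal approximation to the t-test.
Power ≈ 0.02

Power calculation (one-sample t-test, normal approximation):
z_β = d · √n - z_{α/2}
z_β = 0.25 · √24 - 3.291
z_β = 0.25 · 4.899 - 3.291
z_β = -2.066

Power = Φ(z_β) = Φ(-2.066) ≈ 0.019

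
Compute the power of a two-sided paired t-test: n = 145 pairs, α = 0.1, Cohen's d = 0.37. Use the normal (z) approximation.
Power ≈ 1.00

Power calculation (paired t-test, normal approximation):
z_β = d · √n - z_{α/2}
z_β = 0.37 · √145 - 1.645
z_β = 0.37 · 12.042 - 1.645
z_β = 2.811

Power = Φ(z_β) = Φ(2.811) ≈ 0.998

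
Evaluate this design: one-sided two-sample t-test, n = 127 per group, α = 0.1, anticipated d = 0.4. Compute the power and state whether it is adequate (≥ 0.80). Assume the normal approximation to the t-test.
Power ≈ 0.97; the study is adequately powered (power ≥ 0.80)

Power calculation (two-sample t-test, normal approximation):
z_β = d · √(n/2) - z_α
z_β = 0.4 · √(127/2) - 1.282
z_β = 0.4 · 7.969 - 1.282
z_β = 1.906

Power = Φ(z_β) = Φ(1.906) ≈ 0.972

Effect size d = 0.4 is small by Cohen's convention (0.2/0.5/0.8).

Threshold: power ≥ 0.80 is conventionally adequate.
Power ≈ 0.97 → the study is adequately powered (power ≥ 0.80).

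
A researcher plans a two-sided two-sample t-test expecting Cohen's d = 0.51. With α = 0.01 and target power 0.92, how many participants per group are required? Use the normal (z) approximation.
n = 122 per group

Sample size formula (two-sample t-test, normal approximation):
n = 2 · ((z_{α/2} + z_β) / d)²

z_{α/2} = 2.576 (for α = 0.01, two-sided)
z_β = 1.405 (for power = 0.92)
d = 0.51

n = 2 · ((2.576 + 1.405) / 0.51)²
n = 2 · (7.806)²
n ≈ 121.87
Round up to the next whole number: n = 122 per group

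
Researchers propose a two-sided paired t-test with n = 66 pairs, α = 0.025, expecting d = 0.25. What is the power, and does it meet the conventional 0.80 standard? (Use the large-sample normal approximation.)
Power ≈ 0.42; the study is underpowered (power < 0.80)

Power calculation (paired t-test, normal approximation):
z_β = d · √n - z_{α/2}
z_β = 0.25 · √66 - 2.241
z_β = 0.25 · 8.124 - 2.241
z_β = -0.210

Power = Φ(z_β) = Φ(-0.210) ≈ 0.417

Effect size d = 0.25 is small by Cohen's convention (0.2/0.5/0.8).

Threshold: power ≥ 0.80 is conventionally adequate.
Power ≈ 0.42 → the study is underpowered (power < 0.80).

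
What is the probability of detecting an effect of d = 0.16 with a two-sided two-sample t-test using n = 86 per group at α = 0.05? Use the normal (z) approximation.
Power ≈ 0.18

Power calculation (two-sample t-test, normal approximation):
z_β = d · √(n/2) - z_{α/2}
z_β = 0.16 · √(86/2) - 1.960
z_β = 0.16 · 6.557 - 1.960
z_β = -0.911

Power = Φ(z_β) = Φ(-0.911) ≈ 0.181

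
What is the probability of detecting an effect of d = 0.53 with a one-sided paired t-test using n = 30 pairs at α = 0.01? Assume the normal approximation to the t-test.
Power ≈ 0.72

Power calculation (paired t-test, normal approximation):
z_β = d · √n - z_α
z_β = 0.53 · √30 - 2.326
z_β = 0.53 · 5.477 - 2.326
z_β = 0.577

Power = Φ(z_β) = Φ(0.577) ≈ 0.718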